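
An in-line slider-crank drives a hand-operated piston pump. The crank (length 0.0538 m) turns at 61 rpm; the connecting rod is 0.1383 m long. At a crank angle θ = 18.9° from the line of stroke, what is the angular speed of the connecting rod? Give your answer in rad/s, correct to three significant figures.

ω = 6.388 rad/s (converted from 61 rpm).
The rod makes angle φ with the slider axis where L sinφ = r sinθ; differentiating, L cosφ·φ̇ = r ω cosθ.
L cosφ = √(L² − r² sin²θ) = 0.1372 m.
|ω_rod| = r ω |cosθ| / √(L² − r² sin²θ) = 0.0538·6.388·0.94609/0.1372 = 2.3699 rad/s.

2.37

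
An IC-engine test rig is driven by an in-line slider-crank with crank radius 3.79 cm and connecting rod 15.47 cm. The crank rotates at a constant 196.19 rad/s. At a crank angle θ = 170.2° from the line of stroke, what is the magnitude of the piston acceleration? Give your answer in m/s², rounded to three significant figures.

1100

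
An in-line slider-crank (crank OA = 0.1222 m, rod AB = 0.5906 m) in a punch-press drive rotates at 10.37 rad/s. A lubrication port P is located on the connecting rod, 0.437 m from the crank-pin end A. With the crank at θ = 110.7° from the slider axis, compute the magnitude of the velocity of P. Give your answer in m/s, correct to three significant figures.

1.13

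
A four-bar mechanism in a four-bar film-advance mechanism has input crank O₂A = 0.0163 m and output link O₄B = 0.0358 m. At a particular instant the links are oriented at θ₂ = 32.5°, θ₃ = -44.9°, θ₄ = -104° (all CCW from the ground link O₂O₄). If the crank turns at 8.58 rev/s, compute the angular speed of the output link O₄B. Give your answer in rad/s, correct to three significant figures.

27.9

ω₂ = 53.91 rad/s (from 8.58 rev/s).
Differentiating the loop-closure r₂e^{iθ₂}+r₃e^{iθ₃}=r₁+r₄e^{iθ₄} gives r₂ω₂e^{iθ₂}+r₃ω₃e^{iθ₃}=r₄ω₄e^{iθ₄}.
Eliminating the other unknown: ω₄ = r₂ω₂ sin(θ₂−θ₃) / [r₄ sin(θ₄−θ₃)].
Numerator sine = +0.97592; denominator sine = -0.85806.
Result = 0.0163·53.91·(+0.97592) / (0.0358·(-0.85806)) = -27.917 rad/s; magnitude 27.917 rad/s.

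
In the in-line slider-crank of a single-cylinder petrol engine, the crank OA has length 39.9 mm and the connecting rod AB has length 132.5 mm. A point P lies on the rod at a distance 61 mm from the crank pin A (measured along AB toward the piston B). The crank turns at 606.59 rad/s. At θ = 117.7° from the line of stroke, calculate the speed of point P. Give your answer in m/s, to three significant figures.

20.9

ω = 606.6 rad/s.  Crank-pin speed |V_A| = rω = 24.203 m/s, perpendicular to OA.
Rod angle: sinφ = −(r/L) sinθ ⇒ φ = -15.463°; ω_rod = −rω cosθ/√(L²−r²sin²θ) = +88.099 rad/s.
V_P = V_A + ω_rod × AP, with AP = 0.061 m along the rod.
Components: V_Px = −rω sinθ − a·ω_rod·sinφ = -19.996 m/s;  V_Py = rω cosθ + a·ω_rod·cosφ = -6.071 m/s.
|V_P| = √(V_Px² + V_Py²) = 20.898 m/s.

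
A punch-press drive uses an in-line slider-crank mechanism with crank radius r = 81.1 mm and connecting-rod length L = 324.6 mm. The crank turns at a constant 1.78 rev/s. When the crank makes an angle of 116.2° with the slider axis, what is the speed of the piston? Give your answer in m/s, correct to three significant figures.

0.722

ω = 2π·1.78 = 11.18 rad/s
For an in-line slider-crank, x = r cosθ + √(L² − r² sin²θ), so v = −rω sinθ·[1 + r cosθ/√(L² − r² sin²θ)].
With r = 0.0811 m, L = 0.3246 m, θ = 116.2°: √(L² − r² sin²θ) = 0.31634 m.
v = −0.0811·11.18·0.89726·[1 + 0.0811·-0.44151/0.31634] = -0.72172 m/s.
|v| = 0.72172 m/s.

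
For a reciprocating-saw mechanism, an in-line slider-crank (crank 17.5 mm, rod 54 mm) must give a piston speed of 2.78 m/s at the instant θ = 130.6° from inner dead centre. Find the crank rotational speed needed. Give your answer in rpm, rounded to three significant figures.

2550

For an in-line slider-crank, |v_piston| = rω|sinθ|·[1 + r cosθ/√(L² − r² sin²θ)].
With r = 0.0175 m, L = 0.054 m, θ = 130.6°: the bracketed kinematic factor |dx/dθ| = 0.010396 m.
ω = v/|dx/dθ| = 2.78/0.010396 = 267.41 rad/s.
N = 60ω/(2π) = 2553.6 rpm.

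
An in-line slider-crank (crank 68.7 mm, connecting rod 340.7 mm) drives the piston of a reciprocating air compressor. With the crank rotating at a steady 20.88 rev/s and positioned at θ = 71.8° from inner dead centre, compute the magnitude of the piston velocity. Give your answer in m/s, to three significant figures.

9.11

ω = 2π·20.9 = 131.2 rad/s
For an in-line slider-crank, x = r cosθ + √(L² − r² sin²θ), so v = −rω sinθ·[1 + r cosθ/√(L² − r² sin²θ)].
With r = 0.0687 m, L = 0.3407 m, θ = 71.8°: √(L² − r² sin²θ) = 0.33439 m.
v = −0.0687·131.2·0.94997·[1 + 0.0687·0.31233/0.33439] = -9.1115 m/s.
|v| = 9.1115 m/s.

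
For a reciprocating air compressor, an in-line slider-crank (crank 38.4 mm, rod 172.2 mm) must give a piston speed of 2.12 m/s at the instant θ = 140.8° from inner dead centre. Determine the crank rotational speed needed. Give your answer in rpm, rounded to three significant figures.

1010

For an in-line slider-crank, |v_piston| = rω|sinθ|·[1 + r cosθ/√(L² − r² sin²θ)].
With r = 0.0384 m, L = 0.1722 m, θ = 140.8°: the bracketed kinematic factor |dx/dθ| = 0.020034 m.
ω = v/|dx/dθ| = 2.12/0.020034 = 105.82 rad/s.
N = 60ω/(2π) = 1010.5 rpm.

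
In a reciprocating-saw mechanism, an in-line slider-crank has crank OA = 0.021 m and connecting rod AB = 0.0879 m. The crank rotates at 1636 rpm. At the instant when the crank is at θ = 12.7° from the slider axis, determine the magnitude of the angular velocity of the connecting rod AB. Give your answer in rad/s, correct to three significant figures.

40.0

ω = 171.3 rad/s (converted from 1636 rpm).
The rod makes angle φ with the slider axis where L sinφ = r sinθ; differentiating, L cosφ·φ̇ = r ω cosθ.
L cosφ = √(L² − r² sin²θ) = 0.087779 m.
|ω_rod| = r ω |cosθ| / √(L² − r² sin²θ) = 0.021·171.3·0.97553/0.087779 = 39.984 rad/s.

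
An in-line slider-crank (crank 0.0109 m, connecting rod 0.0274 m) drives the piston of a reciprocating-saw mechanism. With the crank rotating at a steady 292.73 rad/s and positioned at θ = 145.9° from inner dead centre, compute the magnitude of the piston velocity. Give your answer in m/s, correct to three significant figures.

ω = 292.7 rad/s
For an in-line slider-crank, x = r cosθ + √(L² − r² sin²θ), so v = −rω sinθ·[1 + r cosθ/√(L² − r² sin²θ)].
With r = 0.0109 m, L = 0.0274 m, θ = 145.9°: √(L² − r² sin²θ) = 0.02671 m.
v = −0.0109·292.7·0.56064·[1 + 0.0109·-0.82806/0.02671] = -1.1844 m/s.
|v| = 1.1844 m/s.

1.18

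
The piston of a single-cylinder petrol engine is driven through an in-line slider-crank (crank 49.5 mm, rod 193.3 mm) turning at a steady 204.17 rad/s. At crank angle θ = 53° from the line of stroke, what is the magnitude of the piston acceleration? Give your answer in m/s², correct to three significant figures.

1100

ω = 204.2 rad/s
x(θ) = r cosθ + √(L² − r² sin²θ); with ω constant, a = ω²·d²x/dθ².
d²x/dθ² = −r cosθ − r²(cos2θ)/√u − r⁴ sin²2θ/(4u^{3/2}),  u = L² − r² sin²θ = 0.0358021 m².
Substituting r = 0.0495 m, L = 0.1933 m, θ = 53°: d²x/dθ² = -0.026425 m.
a = ω²·d²x/dθ² = (204.2)²·(-0.026425) = -1101.5 m/s²;  |a| = 1101.5 m/s².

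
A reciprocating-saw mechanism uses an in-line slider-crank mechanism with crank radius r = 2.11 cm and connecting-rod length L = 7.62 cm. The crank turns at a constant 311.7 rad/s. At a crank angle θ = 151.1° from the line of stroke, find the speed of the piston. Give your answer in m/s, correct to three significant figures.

ω = 311.7 rad/s
For an in-line slider-crank, x = r cosθ + √(L² − r² sin²θ), so v = −rω sinθ·[1 + r cosθ/√(L² − r² sin²θ)].
With r = 0.0211 m, L = 0.0762 m, θ = 151.1°: √(L² − r² sin²θ) = 0.075515 m.
v = −0.0211·311.7·0.48328·[1 + 0.0211·-0.87546/0.075515] = -2.401 m/s.
|v| = 2.401 m/s.

2.40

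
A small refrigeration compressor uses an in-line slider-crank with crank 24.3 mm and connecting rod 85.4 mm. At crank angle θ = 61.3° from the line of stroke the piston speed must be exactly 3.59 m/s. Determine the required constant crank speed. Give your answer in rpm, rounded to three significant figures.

1410

For an in-line slider-crank, |v_piston| = rω|sinθ|·[1 + r cosθ/√(L² − r² sin²θ)].
With r = 0.0243 m, L = 0.0854 m, θ = 61.3°: the bracketed kinematic factor |dx/dθ| = 0.024322 m.
ω = v/|dx/dθ| = 3.59/0.024322 = 147.6 rad/s.
N = 60ω/(2π) = 1409.5 rpm.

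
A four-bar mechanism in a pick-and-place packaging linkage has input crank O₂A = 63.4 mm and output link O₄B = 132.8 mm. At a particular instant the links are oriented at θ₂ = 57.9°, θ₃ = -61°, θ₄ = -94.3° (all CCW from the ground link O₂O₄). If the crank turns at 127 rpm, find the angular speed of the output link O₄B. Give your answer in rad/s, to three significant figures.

10.1

ω₂ = 13.3 rad/s (from 127 rpm).
Differentiating the loop-closure r₂e^{iθ₂}+r₃e^{iθ₃}=r₁+r₄e^{iθ₄} gives r₂ω₂e^{iθ₂}+r₃ω₃e^{iθ₃}=r₄ω₄e^{iθ₄}.
Eliminating the other unknown: ω₄ = r₂ω₂ sin(θ₂−θ₃) / [r₄ sin(θ₄−θ₃)].
Numerator sine = +0.87546; denominator sine = -0.54902.
Result = 0.0634·13.3·(+0.87546) / (0.1328·(-0.54902)) = -10.124 rad/s; magnitude 10.124 rad/s.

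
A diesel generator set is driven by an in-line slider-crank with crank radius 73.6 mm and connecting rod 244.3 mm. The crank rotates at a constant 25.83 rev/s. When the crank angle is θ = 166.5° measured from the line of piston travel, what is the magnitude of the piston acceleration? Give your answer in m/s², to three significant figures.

1360

ω = 2π·25.8 = 162.3 rad/s
x(θ) = r cosθ + √(L² − r² sin²θ); with ω constant, a = ω²·d²x/dθ².
d²x/dθ² = −r cosθ − r²(cos2θ)/√u − r⁴ sin²2θ/(4u^{3/2}),  u = L² − r² sin²θ = 0.0593873 m².
Substituting r = 0.0736 m, L = 0.2443 m, θ = 166.5°: d²x/dθ² = +0.051656 m.
a = ω²·d²x/dθ² = (162.3)²·(+0.051656) = +1360.6 m/s²;  |a| = 1360.6 m/s².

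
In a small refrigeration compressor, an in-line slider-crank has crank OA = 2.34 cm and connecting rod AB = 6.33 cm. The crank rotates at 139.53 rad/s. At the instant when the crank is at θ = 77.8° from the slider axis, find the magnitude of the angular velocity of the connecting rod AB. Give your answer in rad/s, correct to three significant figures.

ω = 139.5 rad/s
The rod makes angle φ with the slider axis where L sinφ = r sinθ; differentiating, L cosφ·φ̇ = r ω cosθ.
L cosφ = √(L² − r² sin²θ) = 0.059024 m.
|ω_rod| = r ω |cosθ| / √(L² − r² sin²θ) = 0.0234·139.5·0.21132/0.059024 = 11.69 rad/s.

11.7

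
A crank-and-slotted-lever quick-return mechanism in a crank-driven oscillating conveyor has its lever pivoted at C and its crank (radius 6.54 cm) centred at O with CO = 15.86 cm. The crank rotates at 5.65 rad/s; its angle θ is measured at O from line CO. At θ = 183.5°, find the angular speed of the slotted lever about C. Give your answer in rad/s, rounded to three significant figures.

3.93

ω = 5.65 rad/s
Crank pin A relative to C: A = (d + r cosθ, r sinθ); lever angle φ = atan2(r sinθ, d + r cosθ).
Differentiating tanφ: φ̇ = rω(d cosθ + r)/(d² + r² + 2dr cosθ).
d² + r² + 2dr cosθ = |CA|² = 0.00872493 m²;  d cosθ + r = -0.092904 m.
|ω_lever| = |0.0654·5.65·-0.092904| / 0.00872493 = 3.9346 rad/s.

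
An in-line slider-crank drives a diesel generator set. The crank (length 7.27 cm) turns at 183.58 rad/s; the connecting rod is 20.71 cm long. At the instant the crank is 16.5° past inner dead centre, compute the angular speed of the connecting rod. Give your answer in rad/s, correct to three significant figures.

ω = 183.6 rad/s
The rod makes angle φ with the slider axis where L sinφ = r sinθ; differentiating, L cosφ·φ̇ = r ω cosθ.
L cosφ = √(L² − r² sin²θ) = 0.20607 m.
|ω_rod| = r ω |cosθ| / √(L² − r² sin²θ) = 0.0727·183.6·0.95882/0.20607 = 62.099 rad/s.

62.1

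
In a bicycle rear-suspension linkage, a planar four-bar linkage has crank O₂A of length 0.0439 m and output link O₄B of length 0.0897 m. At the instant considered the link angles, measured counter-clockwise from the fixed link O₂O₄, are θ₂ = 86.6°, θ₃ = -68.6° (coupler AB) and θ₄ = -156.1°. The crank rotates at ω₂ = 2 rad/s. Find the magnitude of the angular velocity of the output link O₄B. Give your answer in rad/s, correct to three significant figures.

ω₂ = 2 rad/s
Differentiating the loop-closure r₂e^{iθ₂}+r₃e^{iθ₃}=r₁+r₄e^{iθ₄} gives r₂ω₂e^{iθ₂}+r₃ω₃e^{iθ₃}=r₄ω₄e^{iθ₄}.
Eliminating the other unknown: ω₄ = r₂ω₂ sin(θ₂−θ₃) / [r₄ sin(θ₄−θ₃)].
Numerator sine = +0.41945; denominator sine = -0.99905.
Result = 0.0439·2·(+0.41945) / (0.0897·(-0.99905)) = -0.41096 rad/s; magnitude 0.41096 rad/s.

0.411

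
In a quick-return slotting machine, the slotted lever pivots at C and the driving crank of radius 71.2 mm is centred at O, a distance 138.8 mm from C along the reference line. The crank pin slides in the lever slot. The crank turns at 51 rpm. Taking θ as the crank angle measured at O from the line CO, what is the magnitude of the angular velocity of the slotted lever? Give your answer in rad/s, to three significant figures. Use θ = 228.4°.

0.711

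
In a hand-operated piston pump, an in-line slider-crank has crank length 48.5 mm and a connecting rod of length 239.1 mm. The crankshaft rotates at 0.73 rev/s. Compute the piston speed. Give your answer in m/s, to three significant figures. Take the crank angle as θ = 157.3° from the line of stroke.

0.0697

ω = 2π·0.73 = 4.587 rad/s
For an in-line slider-crank, x = r cosθ + √(L² − r² sin²θ), so v = −rω sinθ·[1 + r cosθ/√(L² − r² sin²θ)].
With r = 0.0485 m, L = 0.2391 m, θ = 157.3°: √(L² − r² sin²θ) = 0.23837 m.
v = −0.0485·4.587·0.38591·[1 + 0.0485·-0.92254/0.23837] = -0.069733 m/s.
|v| = 0.069733 m/s.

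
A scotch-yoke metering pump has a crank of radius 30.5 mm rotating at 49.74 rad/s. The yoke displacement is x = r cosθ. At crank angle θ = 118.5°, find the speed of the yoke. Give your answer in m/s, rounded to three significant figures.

1.33

ω = 49.74 rad/s
x = r cosθ ⇒ ẋ = −rω sinθ.
|v| = rω|sinθ| = 0.0305·49.74·|sin 118.5°| = 1.3332 m/s.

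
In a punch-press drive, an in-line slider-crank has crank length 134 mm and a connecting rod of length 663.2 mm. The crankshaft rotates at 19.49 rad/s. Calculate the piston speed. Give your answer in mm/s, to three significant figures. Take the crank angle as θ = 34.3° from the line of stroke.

1720

ω = 19.49 rad/s
For an in-line slider-crank, x = r cosθ + √(L² − r² sin²θ), so v = −rω sinθ·[1 + r cosθ/√(L² − r² sin²θ)].
With r = 0.134 m, L = 0.6632 m, θ = 34.3°: √(L² − r² sin²θ) = 0.65889 m.
v = −0.134·19.49·0.56353·[1 + 0.134·0.82610/0.65889] = -1.719 m/s.
|v| = 1.719 m/s = 1719 mm/s.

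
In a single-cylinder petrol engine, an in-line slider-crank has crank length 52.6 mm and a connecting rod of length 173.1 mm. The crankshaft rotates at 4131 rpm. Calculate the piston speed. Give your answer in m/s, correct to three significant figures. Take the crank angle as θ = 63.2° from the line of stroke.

23.2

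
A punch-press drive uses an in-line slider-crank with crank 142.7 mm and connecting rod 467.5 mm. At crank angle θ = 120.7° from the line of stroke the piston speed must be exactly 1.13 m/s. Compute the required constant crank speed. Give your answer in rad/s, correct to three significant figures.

For an in-line slider-crank, |v_piston| = rω|sinθ|·[1 + r cosθ/√(L² − r² sin²θ)].
With r = 0.1427 m, L = 0.4675 m, θ = 120.7°: the bracketed kinematic factor |dx/dθ| = 0.10288 m.
ω = v/|dx/dθ| = 1.13/0.10288 = 10.983 rad/s.

11.0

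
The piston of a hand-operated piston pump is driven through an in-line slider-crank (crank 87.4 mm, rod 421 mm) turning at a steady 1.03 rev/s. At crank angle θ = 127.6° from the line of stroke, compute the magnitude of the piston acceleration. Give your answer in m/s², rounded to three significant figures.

ω = 2π·1.03 = 6.472 rad/s
x(θ) = r cosθ + √(L² − r² sin²θ); with ω constant, a = ω²·d²x/dθ².
d²x/dθ² = −r cosθ − r²(cos2θ)/√u − r⁴ sin²2θ/(4u^{3/2}),  u = L² − r² sin²θ = 0.172446 m².
Substituting r = 0.0874 m, L = 0.421 m, θ = 127.6°: d²x/dθ² = +0.057835 m.
a = ω²·d²x/dθ² = (6.472)²·(+0.057835) = +2.4223 m/s²;  |a| = 2.4223 m/s².

2.42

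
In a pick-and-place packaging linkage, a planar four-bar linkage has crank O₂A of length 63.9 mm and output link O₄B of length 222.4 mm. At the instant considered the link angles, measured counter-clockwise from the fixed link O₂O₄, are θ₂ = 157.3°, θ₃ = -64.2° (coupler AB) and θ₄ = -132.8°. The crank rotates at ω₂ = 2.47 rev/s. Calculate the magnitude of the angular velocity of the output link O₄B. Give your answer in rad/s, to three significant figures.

ω₂ = 15.52 rad/s (from 2.47 rev/s).
Differentiating the loop-closure r₂e^{iθ₂}+r₃e^{iθ₃}=r₁+r₄e^{iθ₄} gives r₂ω₂e^{iθ₂}+r₃ω₃e^{iθ₃}=r₄ω₄e^{iθ₄}.
Eliminating the other unknown: ω₄ = r₂ω₂ sin(θ₂−θ₃) / [r₄ sin(θ₄−θ₃)].
Numerator sine = -0.66262; denominator sine = -0.93106.
Result = 0.0639·15.52·(-0.66262) / (0.2224·(-0.93106)) = +3.1735 rad/s; magnitude 3.1735 rad/s.

3.17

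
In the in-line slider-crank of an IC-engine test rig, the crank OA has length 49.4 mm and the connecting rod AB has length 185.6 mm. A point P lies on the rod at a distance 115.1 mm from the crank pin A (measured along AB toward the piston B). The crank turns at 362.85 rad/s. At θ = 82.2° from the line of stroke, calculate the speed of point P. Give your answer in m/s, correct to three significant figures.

18.2

ω = 362.9 rad/s.  Crank-pin speed |V_A| = rω = 17.925 m/s, perpendicular to OA.
Rod angle: sinφ = −(r/L) sinθ ⇒ φ = -15.290°; ω_rod = −rω cosθ/√(L²−r²sin²θ) = -13.588 rad/s.
V_P = V_A + ω_rod × AP, with AP = 0.1151 m along the rod.
Components: V_Px = −rω sinθ − a·ω_rod·sinφ = -18.171 m/s;  V_Py = rω cosθ + a·ω_rod·cosφ = +0.92405 m/s.
|V_P| = √(V_Px² + V_Py²) = 18.195 m/s.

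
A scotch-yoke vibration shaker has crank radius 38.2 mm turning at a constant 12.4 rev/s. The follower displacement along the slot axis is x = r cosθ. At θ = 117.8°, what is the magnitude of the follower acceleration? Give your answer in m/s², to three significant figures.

108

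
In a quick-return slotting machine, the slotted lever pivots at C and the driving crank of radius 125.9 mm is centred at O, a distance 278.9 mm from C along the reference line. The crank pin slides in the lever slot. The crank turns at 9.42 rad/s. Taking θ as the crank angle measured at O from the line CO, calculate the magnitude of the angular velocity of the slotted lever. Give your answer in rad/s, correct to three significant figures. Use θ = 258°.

ω = 9.42 rad/s
Crank pin A relative to C: A = (d + r cosθ, r sinθ); lever angle φ = atan2(r sinθ, d + r cosθ).
Differentiating tanφ: φ̇ = rω(d cosθ + r)/(d² + r² + 2dr cosθ).
d² + r² + 2dr cosθ = |CA|² = 0.079035 m²;  d cosθ + r = +0.067913 m.
|ω_lever| = |0.1259·9.42·+0.067913| / 0.079035 = 1.0191 rad/s.

1.02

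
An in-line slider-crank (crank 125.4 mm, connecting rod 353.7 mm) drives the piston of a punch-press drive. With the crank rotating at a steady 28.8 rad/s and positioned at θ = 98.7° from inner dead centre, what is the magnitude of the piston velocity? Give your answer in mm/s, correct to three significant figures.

3370

ω = 28.8 rad/s
For an in-line slider-crank, x = r cosθ + √(L² − r² sin²θ), so v = −rω sinθ·[1 + r cosθ/√(L² − r² sin²θ)].
With r = 0.1254 m, L = 0.3537 m, θ = 98.7°: √(L² − r² sin²θ) = 0.33127 m.
v = −0.1254·28.8·0.98849·[1 + 0.1254·-0.15126/0.33127] = -3.3656 m/s.
|v| = 3.3656 m/s = 3365.6 mm/s.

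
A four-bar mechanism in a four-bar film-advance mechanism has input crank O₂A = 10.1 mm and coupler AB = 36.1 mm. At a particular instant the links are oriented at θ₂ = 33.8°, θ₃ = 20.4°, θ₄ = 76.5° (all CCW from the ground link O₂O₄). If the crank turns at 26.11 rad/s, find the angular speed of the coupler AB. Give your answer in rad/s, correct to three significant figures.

5.97

ω₂ = 26.11 rad/s
Differentiating the loop-closure r₂e^{iθ₂}+r₃e^{iθ₃}=r₁+r₄e^{iθ₄} gives r₂ω₂e^{iθ₂}+r₃ω₃e^{iθ₃}=r₄ω₄e^{iθ₄}.
Eliminating the other unknown: ω₃ = r₂ω₂ sin(θ₄−θ₂) / [r₃ sin(θ₃−θ₄)].
Numerator sine = +0.67816; denominator sine = -0.83001.
Result = 0.0101·26.11·(+0.67816) / (0.0361·(-0.83001)) = -5.9685 rad/s; magnitude 5.9685 rad/s.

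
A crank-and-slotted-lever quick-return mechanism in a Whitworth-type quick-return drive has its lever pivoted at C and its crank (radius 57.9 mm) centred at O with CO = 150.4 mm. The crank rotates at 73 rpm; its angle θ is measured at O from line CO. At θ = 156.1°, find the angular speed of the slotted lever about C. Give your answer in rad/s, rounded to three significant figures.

ω = 7.645 rad/s (from 73 rpm).
Crank pin A relative to C: A = (d + r cosθ, r sinθ); lever angle φ = atan2(r sinθ, d + r cosθ).
Differentiating tanφ: φ̇ = rω(d cosθ + r)/(d² + r² + 2dr cosθ).
d² + r² + 2dr cosθ = |CA|² = 0.0100496 m²;  d cosθ + r = -0.079604 m.
|ω_lever| = |0.0579·7.645·-0.079604| / 0.0100496 = 3.506 rad/s.

3.51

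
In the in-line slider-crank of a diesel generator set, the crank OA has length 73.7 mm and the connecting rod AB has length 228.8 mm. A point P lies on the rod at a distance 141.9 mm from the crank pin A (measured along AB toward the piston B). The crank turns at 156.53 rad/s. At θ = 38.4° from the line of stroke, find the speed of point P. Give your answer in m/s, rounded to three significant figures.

8.99

ω = 156.5 rad/s.  Crank-pin speed |V_A| = rω = 11.536 m/s, perpendicular to OA.
Rod angle: sinφ = −(r/L) sinθ ⇒ φ = -11.542°; ω_rod = −rω cosθ/√(L²−r²sin²θ) = -40.33 rad/s.
V_P = V_A + ω_rod × AP, with AP = 0.1419 m along the rod.
Components: V_Px = −rω sinθ − a·ω_rod·sinφ = -8.3108 m/s;  V_Py = rω cosθ + a·ω_rod·cosφ = +3.4338 m/s.
|V_P| = √(V_Px² + V_Py²) = 8.9922 m/s.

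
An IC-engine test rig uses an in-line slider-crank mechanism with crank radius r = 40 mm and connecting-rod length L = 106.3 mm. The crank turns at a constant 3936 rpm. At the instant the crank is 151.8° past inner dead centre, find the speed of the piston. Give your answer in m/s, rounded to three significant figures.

ω = 2π·3936/60 = 412.2 rad/s
For an in-line slider-crank, x = r cosθ + √(L² − r² sin²θ), so v = −rω sinθ·[1 + r cosθ/√(L² − r² sin²θ)].
With r = 0.04 m, L = 0.1063 m, θ = 151.8°: √(L² − r² sin²θ) = 0.10461 m.
v = −0.04·412.2·0.47255·[1 + 0.04·-0.88130/0.10461] = -5.1654 m/s.
|v| = 5.1654 m/s.

5.17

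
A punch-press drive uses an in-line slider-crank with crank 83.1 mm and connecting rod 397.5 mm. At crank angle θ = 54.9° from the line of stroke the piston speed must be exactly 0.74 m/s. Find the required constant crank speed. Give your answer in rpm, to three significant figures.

92.6

For an in-line slider-crank, |v_piston| = rω|sinθ|·[1 + r cosθ/√(L² − r² sin²θ)].
With r = 0.0831 m, L = 0.3975 m, θ = 54.9°: the bracketed kinematic factor |dx/dθ| = 0.076283 m.
ω = v/|dx/dθ| = 0.74/0.076283 = 9.7007 rad/s.
N = 60ω/(2π) = 92.635 rpm.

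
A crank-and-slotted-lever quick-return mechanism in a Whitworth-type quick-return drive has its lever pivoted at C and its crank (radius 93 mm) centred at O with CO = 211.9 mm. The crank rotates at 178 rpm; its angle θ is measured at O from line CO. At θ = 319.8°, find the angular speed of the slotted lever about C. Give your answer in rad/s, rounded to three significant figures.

5.28

ω = 18.64 rad/s (from 178 rpm).
Crank pin A relative to C: A = (d + r cosθ, r sinθ); lever angle φ = atan2(r sinθ, d + r cosθ).
Differentiating tanφ: φ̇ = rω(d cosθ + r)/(d² + r² + 2dr cosθ).
d² + r² + 2dr cosθ = |CA|² = 0.0836544 m²;  d cosθ + r = +0.25485 m.
|ω_lever| = |0.093·18.64·+0.25485| / 0.0836544 = 5.2811 rad/s.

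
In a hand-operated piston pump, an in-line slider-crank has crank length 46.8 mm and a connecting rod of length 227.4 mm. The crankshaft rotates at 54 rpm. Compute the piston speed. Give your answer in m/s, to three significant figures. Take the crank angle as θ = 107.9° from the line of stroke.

ω = 2π·54/60 = 5.655 rad/s
For an in-line slider-crank, x = r cosθ + √(L² − r² sin²θ), so v = −rω sinθ·[1 + r cosθ/√(L² − r² sin²θ)].
With r = 0.0468 m, L = 0.2274 m, θ = 107.9°: √(L² − r² sin²θ) = 0.223 m.
v = −0.0468·5.655·0.95159·[1 + 0.0468·-0.30736/0.223] = -0.23559 m/s.
|v| = 0.23559 m/s.

0.236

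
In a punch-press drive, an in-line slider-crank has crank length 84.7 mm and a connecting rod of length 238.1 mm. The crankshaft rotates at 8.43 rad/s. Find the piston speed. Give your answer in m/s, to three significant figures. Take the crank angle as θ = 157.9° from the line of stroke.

ω = 8.43 rad/s
For an in-line slider-crank, x = r cosθ + √(L² − r² sin²θ), so v = −rω sinθ·[1 + r cosθ/√(L² − r² sin²θ)].
With r = 0.0847 m, L = 0.2381 m, θ = 157.9°: √(L² − r² sin²θ) = 0.23596 m.
v = −0.0847·8.43·0.37622·[1 + 0.0847·-0.92653/0.23596] = -0.17929 m/s.
|v| = 0.17929 m/s.

0.179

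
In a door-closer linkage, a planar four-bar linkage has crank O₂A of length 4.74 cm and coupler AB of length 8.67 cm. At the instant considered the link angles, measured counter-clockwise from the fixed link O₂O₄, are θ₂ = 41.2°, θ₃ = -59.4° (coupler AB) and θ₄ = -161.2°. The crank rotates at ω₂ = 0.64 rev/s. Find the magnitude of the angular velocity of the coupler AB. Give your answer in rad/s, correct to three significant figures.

ω₂ = 4.021 rad/s (from 0.64 rev/s).
Differentiating the loop-closure r₂e^{iθ₂}+r₃e^{iθ₃}=r₁+r₄e^{iθ₄} gives r₂ω₂e^{iθ₂}+r₃ω₃e^{iθ₃}=r₄ω₄e^{iθ₄}.
Eliminating the other unknown: ω₃ = r₂ω₂ sin(θ₄−θ₂) / [r₃ sin(θ₃−θ₄)].
Numerator sine = +0.38107; denominator sine = +0.97887.
Result = 0.0474·4.021·(+0.38107) / (0.0867·(+0.97887)) = +0.85586 rad/s; magnitude 0.85586 rad/s.

0.856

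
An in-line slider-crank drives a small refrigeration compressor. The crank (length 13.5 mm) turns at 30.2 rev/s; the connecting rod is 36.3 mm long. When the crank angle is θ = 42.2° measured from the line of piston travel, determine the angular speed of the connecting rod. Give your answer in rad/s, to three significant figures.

54.0

ω = 189.8 rad/s (converted from 30.2 rev/s).
The rod makes angle φ with the slider axis where L sinφ = r sinθ; differentiating, L cosφ·φ̇ = r ω cosθ.
L cosφ = √(L² − r² sin²θ) = 0.035149 m.
|ω_rod| = r ω |cosθ| / √(L² − r² sin²θ) = 0.0135·189.8·0.74080/0.035149 = 53.99 rad/s.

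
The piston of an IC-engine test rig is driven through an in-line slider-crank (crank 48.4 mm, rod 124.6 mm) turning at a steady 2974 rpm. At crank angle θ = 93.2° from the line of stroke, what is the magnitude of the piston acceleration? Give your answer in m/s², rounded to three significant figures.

ω = 2π·2974/60 = 311.4 rad/s
x(θ) = r cosθ + √(L² − r² sin²θ); with ω constant, a = ω²·d²x/dθ².
d²x/dθ² = −r cosθ − r²(cos2θ)/√u − r⁴ sin²2θ/(4u^{3/2}),  u = L² − r² sin²θ = 0.0131899 m².
Substituting r = 0.0484 m, L = 0.1246 m, θ = 93.2°: d²x/dθ² = +0.022961 m.
a = ω²·d²x/dθ² = (311.4)²·(+0.022961) = +2227 m/s²;  |a| = 2227 m/s².

2230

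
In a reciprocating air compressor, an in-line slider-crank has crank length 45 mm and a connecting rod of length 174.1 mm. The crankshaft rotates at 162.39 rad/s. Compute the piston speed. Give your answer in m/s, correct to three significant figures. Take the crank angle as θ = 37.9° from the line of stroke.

5.42

ω = 162.4 rad/s
For an in-line slider-crank, x = r cosθ + √(L² − r² sin²θ), so v = −rω sinθ·[1 + r cosθ/√(L² − r² sin²θ)].
With r = 0.045 m, L = 0.1741 m, θ = 37.9°: √(L² − r² sin²θ) = 0.17189 m.
v = −0.045·162.4·0.61429·[1 + 0.045·0.78908/0.17189] = -5.4162 m/s.
|v| = 5.4162 m/s.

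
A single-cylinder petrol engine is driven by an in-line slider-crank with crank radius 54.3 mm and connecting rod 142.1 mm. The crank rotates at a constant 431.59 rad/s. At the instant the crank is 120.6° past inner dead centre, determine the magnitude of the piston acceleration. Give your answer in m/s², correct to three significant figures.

ω = 431.6 rad/s
x(θ) = r cosθ + √(L² − r² sin²θ); with ω constant, a = ω²·d²x/dθ².
d²x/dθ² = −r cosθ − r²(cos2θ)/√u − r⁴ sin²2θ/(4u^{3/2}),  u = L² − r² sin²θ = 0.0180079 m².
Substituting r = 0.0543 m, L = 0.1421 m, θ = 120.6°: d²x/dθ² = +0.037535 m.
a = ω²·d²x/dθ² = (431.6)²·(+0.037535) = +6991.7 m/s²;  |a| = 6991.7 m/s².

6990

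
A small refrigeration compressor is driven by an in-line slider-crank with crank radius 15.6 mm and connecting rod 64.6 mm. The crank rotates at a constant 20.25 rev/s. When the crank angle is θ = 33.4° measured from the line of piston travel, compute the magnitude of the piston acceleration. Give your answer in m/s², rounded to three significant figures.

236

ω = 2π·20.2 = 127.2 rad/s
x(θ) = r cosθ + √(L² − r² sin²θ); with ω constant, a = ω²·d²x/dθ².
d²x/dθ² = −r cosθ − r²(cos2θ)/√u − r⁴ sin²2θ/(4u^{3/2}),  u = L² − r² sin²θ = 0.00409941 m².
Substituting r = 0.0156 m, L = 0.0646 m, θ = 33.4°: d²x/dθ² = -0.014569 m.
a = ω²·d²x/dθ² = (127.2)²·(-0.014569) = -235.85 m/s²;  |a| = 235.85 m/s².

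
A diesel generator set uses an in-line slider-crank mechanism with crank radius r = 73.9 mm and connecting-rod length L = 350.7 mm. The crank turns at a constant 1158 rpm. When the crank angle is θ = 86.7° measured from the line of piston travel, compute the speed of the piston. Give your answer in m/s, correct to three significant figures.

9.06

ω = 2π·1158/60 = 121.3 rad/s
For an in-line slider-crank, x = r cosθ + √(L² − r² sin²θ), so v = −rω sinθ·[1 + r cosθ/√(L² − r² sin²θ)].
With r = 0.0739 m, L = 0.3507 m, θ = 86.7°: √(L² − r² sin²θ) = 0.34285 m.
v = −0.0739·121.3·0.99834·[1 + 0.0739·0.05756/0.34285] = -9.0577 m/s.
|v| = 9.0577 m/s.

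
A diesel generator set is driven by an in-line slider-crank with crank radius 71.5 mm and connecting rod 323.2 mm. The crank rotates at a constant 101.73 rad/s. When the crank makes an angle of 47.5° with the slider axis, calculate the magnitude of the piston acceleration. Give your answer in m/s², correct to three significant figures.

488

ω = 101.7 rad/s
x(θ) = r cosθ + √(L² − r² sin²θ); with ω constant, a = ω²·d²x/dθ².
d²x/dθ² = −r cosθ − r²(cos2θ)/√u − r⁴ sin²2θ/(4u^{3/2}),  u = L² − r² sin²θ = 0.101679 m².
Substituting r = 0.0715 m, L = 0.3232 m, θ = 47.5°: d²x/dθ² = -0.047107 m.
a = ω²·d²x/dθ² = (101.7)²·(-0.047107) = -487.51 m/s²;  |a| = 487.51 m/s².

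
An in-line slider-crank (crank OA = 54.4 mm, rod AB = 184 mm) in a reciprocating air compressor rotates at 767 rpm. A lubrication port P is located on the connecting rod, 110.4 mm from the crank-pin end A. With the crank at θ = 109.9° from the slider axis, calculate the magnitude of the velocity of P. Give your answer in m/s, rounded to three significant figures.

3.90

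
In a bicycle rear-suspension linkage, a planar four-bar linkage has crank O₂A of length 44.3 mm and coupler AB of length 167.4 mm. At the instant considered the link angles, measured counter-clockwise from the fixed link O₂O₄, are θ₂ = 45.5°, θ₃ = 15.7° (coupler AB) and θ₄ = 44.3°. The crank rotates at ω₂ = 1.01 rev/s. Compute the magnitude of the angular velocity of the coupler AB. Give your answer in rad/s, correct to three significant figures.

0.0735

ω₂ = 6.346 rad/s (from 1.01 rev/s).
Differentiating the loop-closure r₂e^{iθ₂}+r₃e^{iθ₃}=r₁+r₄e^{iθ₄} gives r₂ω₂e^{iθ₂}+r₃ω₃e^{iθ₃}=r₄ω₄e^{iθ₄}.
Eliminating the other unknown: ω₃ = r₂ω₂ sin(θ₄−θ₂) / [r₃ sin(θ₃−θ₄)].
Numerator sine = -0.02094; denominator sine = -0.47869.
Result = 0.0443·6.346·(-0.02094) / (0.1674·(-0.47869)) = +0.073472 rad/s; magnitude 0.073472 rad/s.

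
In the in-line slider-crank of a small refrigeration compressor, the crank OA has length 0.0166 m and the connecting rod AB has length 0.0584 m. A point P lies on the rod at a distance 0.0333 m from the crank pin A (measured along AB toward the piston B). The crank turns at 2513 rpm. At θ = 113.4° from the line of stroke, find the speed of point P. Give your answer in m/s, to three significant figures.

ω = 263.2 rad/s.  Crank-pin speed |V_A| = rω = 4.3685 m/s, perpendicular to OA.
Rod angle: sinφ = −(r/L) sinθ ⇒ φ = -15.122°; ω_rod = −rω cosθ/√(L²−r²sin²θ) = +30.773 rad/s.
V_P = V_A + ω_rod × AP, with AP = 0.0333 m along the rod.
Components: V_Px = −rω sinθ − a·ω_rod·sinφ = -3.7419 m/s;  V_Py = rω cosθ + a·ω_rod·cosφ = -0.74566 m/s.
|V_P| = √(V_Px² + V_Py²) = 3.8154 m/s.

3.82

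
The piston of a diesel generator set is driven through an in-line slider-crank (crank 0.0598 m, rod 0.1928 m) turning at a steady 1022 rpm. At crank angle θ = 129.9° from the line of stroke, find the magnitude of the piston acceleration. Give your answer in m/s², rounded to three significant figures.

473

ω = 2π·1022/60 = 107 rad/s
x(θ) = r cosθ + √(L² − r² sin²θ); with ω constant, a = ω²·d²x/dθ².
d²x/dθ² = −r cosθ − r²(cos2θ)/√u − r⁴ sin²2θ/(4u^{3/2}),  u = L² − r² sin²θ = 0.0350672 m².
Substituting r = 0.0598 m, L = 0.1928 m, θ = 129.9°: d²x/dθ² = +0.041269 m.
a = ω²·d²x/dθ² = (107)²·(+0.041269) = +472.69 m/s²;  |a| = 472.69 m/s².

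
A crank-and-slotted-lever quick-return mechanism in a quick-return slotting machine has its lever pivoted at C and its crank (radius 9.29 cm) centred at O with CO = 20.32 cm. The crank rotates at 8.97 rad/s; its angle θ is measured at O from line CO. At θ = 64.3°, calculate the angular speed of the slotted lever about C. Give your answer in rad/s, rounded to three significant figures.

2.28

ω = 8.97 rad/s
Crank pin A relative to C: A = (d + r cosθ, r sinθ); lever angle φ = atan2(r sinθ, d + r cosθ).
Differentiating tanφ: φ̇ = rω(d cosθ + r)/(d² + r² + 2dr cosθ).
d² + r² + 2dr cosθ = |CA|² = 0.0662933 m²;  d cosθ + r = +0.18102 m.
|ω_lever| = |0.0929·8.97·+0.18102| / 0.0662933 = 2.2754 rad/s.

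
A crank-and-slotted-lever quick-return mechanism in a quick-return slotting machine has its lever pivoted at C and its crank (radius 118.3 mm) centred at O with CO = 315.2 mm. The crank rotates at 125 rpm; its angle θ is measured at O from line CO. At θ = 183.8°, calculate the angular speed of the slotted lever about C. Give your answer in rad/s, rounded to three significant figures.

ω = 13.09 rad/s (from 125 rpm).
Crank pin A relative to C: A = (d + r cosθ, r sinθ); lever angle φ = atan2(r sinθ, d + r cosθ).
Differentiating tanφ: φ̇ = rω(d cosθ + r)/(d² + r² + 2dr cosθ).
d² + r² + 2dr cosθ = |CA|² = 0.0389336 m²;  d cosθ + r = -0.19621 m.
|ω_lever| = |0.1183·13.09·-0.19621| / 0.0389336 = 7.8039 rad/s.

7.80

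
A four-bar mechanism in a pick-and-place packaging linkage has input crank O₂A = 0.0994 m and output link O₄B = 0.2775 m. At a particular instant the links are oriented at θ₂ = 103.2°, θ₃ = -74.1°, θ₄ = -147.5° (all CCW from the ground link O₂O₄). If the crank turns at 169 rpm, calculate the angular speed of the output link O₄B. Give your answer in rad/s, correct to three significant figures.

0.312

ω₂ = 17.7 rad/s (from 169 rpm).
Differentiating the loop-closure r₂e^{iθ₂}+r₃e^{iθ₃}=r₁+r₄e^{iθ₄} gives r₂ω₂e^{iθ₂}+r₃ω₃e^{iθ₃}=r₄ω₄e^{iθ₄}.
Eliminating the other unknown: ω₄ = r₂ω₂ sin(θ₂−θ₃) / [r₄ sin(θ₄−θ₃)].
Numerator sine = +0.04711; denominator sine = -0.95832.
Result = 0.0994·17.7·(+0.04711) / (0.2775·(-0.95832)) = -0.31161 rad/s; magnitude 0.31161 rad/s.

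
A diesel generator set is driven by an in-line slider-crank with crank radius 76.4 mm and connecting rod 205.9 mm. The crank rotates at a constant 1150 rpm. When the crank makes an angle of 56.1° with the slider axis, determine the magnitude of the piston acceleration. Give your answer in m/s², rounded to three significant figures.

ω = 2π·1150/60 = 120.4 rad/s
x(θ) = r cosθ + √(L² − r² sin²θ); with ω constant, a = ω²·d²x/dθ².
d²x/dθ² = −r cosθ − r²(cos2θ)/√u − r⁴ sin²2θ/(4u^{3/2}),  u = L² − r² sin²θ = 0.0383736 m².
Substituting r = 0.0764 m, L = 0.2059 m, θ = 56.1°: d²x/dθ² = -0.032325 m.
a = ω²·d²x/dθ² = (120.4)²·(-0.032325) = -468.8 m/s²;  |a| = 468.8 m/s².

469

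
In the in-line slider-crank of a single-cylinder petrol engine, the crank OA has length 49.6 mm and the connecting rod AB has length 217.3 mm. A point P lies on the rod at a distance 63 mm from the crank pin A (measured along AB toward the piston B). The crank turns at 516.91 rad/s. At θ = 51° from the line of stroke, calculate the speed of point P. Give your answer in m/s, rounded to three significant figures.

23.7

ω = 516.9 rad/s.  Crank-pin speed |V_A| = rω = 25.639 m/s, perpendicular to OA.
Rod angle: sinφ = −(r/L) sinθ ⇒ φ = -10.218°; ω_rod = −rω cosθ/√(L²−r²sin²θ) = -75.449 rad/s.
V_P = V_A + ω_rod × AP, with AP = 0.063 m along the rod.
Components: V_Px = −rω sinθ − a·ω_rod·sinφ = -20.768 m/s;  V_Py = rω cosθ + a·ω_rod·cosφ = +11.457 m/s.
|V_P| = √(V_Px² + V_Py²) = 23.719 m/s.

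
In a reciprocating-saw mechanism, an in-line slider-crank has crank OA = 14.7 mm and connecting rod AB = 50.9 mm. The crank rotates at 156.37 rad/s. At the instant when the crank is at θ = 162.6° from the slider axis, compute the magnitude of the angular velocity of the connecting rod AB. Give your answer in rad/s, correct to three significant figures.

ω = 156.4 rad/s
The rod makes angle φ with the slider axis where L sinφ = r sinθ; differentiating, L cosφ·φ̇ = r ω cosθ.
L cosφ = √(L² − r² sin²θ) = 0.05071 m.
|ω_rod| = r ω |cosθ| / √(L² − r² sin²θ) = 0.0147·156.4·0.95424/0.05071 = 43.255 rad/s.

43.3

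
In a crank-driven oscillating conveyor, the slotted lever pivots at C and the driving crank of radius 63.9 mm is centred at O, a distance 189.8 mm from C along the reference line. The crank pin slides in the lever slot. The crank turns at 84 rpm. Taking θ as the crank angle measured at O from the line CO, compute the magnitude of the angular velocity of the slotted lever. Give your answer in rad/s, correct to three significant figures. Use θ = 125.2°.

0.979

ω = 8.796 rad/s (from 84 rpm).
Crank pin A relative to C: A = (d + r cosθ, r sinθ); lever angle φ = atan2(r sinθ, d + r cosθ).
Differentiating tanφ: φ̇ = rω(d cosθ + r)/(d² + r² + 2dr cosθ).
d² + r² + 2dr cosθ = |CA|² = 0.0261251 m²;  d cosθ + r = -0.045507 m.
|ω_lever| = |0.0639·8.796·-0.045507| / 0.0261251 = 0.9791 rad/s.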